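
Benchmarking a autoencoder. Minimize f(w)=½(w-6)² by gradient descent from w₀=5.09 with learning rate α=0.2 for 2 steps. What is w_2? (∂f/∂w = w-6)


step 1: grad = 5.09-6 = -0.91; w = 5.09 - 0.2·(-0.91) = 5.272
step 2: grad = 5.272-6 = -0.728; w = 5.272 - 0.2·(-0.728) = 5.4176

5.4176


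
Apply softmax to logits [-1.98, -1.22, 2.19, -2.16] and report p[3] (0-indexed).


Exponentials: e^-1.98=0.1381, e^-1.22=0.2952, e^2.19=8.9352, e^-2.16=0.1153
Sum = 9.4838
Softmax = [0.0146, 0.0311, 0.9422, 0.0122]
p[3] = 0.1153/9.4838 = 0.0122

0.0122


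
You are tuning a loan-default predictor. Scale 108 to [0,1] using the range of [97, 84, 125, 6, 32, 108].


min=6, max=125
(108-6)/(125-6) = 102/119 = 0.8571

0.8571


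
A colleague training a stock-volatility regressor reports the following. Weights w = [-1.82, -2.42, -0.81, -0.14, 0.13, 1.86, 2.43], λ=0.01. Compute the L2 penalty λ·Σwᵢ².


‖w‖₂² = (-1.82)² + (-2.42)² + (-0.81)² + (-0.14)² + (0.13)² + (1.86)² + (2.43)²
     = 3.3124 + 5.8564 + 0.6561 + 0.0196 + 0.0169 + 3.4596 + 5.9049
     = 19.2259
λ·‖w‖₂² = 0.01·19.2259 = 0.192259

0.192259


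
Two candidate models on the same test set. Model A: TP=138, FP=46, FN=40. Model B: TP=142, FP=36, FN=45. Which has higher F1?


Model A: P=138/184=0.75, R=138/178=0.7753, F1=2PR/(P+R)=2TP/(2TP+FP+FN)=276/362=0.7624
Model B: P=142/178=0.7978, R=142/187=0.7594, F1=2PR/(P+R)=2TP/(2TP+FP+FN)=284/365=0.7781
0.7624 < 0.7781 → Model B

Model B


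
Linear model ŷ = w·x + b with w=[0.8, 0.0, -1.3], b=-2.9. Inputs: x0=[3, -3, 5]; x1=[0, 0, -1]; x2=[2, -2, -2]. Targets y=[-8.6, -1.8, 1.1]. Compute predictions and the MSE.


ŷ0 = (0.8)·(3) + (0.0)·(-3) + (-1.3)·(5) - 2.9 = -7.0
ŷ1 = (0.8)·(0) + (0.0)·(0) + (-1.3)·(-1) - 2.9 = -1.6
ŷ2 = (0.8)·(2) + (0.0)·(-2) + (-1.3)·(-2) - 2.9 = 1.3
errors² = [2.56, 0.04, 0.04]
MSE = 2.6400/3 = 0.88

0.88


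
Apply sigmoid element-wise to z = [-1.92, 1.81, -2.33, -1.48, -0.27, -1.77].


σ(-1.92) = 1/(1+e^1.92) = 0.1279
σ(1.81) = 1/(1+e^-1.81) = 0.8594
σ(-2.33) = 1/(1+e^2.33) = 0.0887
σ(-1.48) = 1/(1+e^1.48) = 0.1854
σ(-0.27) = 1/(1+e^0.27) = 0.4329
σ(-1.77) = 1/(1+e^1.77) = 0.1455
result = [0.1279, 0.8594, 0.0887, 0.1854, 0.4329, 0.1455]

[0.1279, 0.8594, 0.0887, 0.1854, 0.4329, 0.1455]


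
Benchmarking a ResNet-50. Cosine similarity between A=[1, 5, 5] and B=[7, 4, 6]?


A·B = 1·7 + 5·4 + 5·6 = 57
‖A‖ = √51 = 7.1414, ‖B‖ = √101 = 10.0499
cos = 57/(√51·√101) = 57/√5151 = 0.7942

0.7942


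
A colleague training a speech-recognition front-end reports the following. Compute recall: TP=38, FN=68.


Recall = TP/(TP+FN)
= 38/(38+68)
= 38/106 = 35.85%

35.85%


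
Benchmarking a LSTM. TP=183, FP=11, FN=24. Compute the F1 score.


Precision = 183/194 = 0.9433
Recall = 183/207 = 0.8841
F1 = 2·P·R/(P+R) = 2·TP/(2·TP+FP+FN) = 366/(366+11+24) = 366/401 = 0.9127

0.9127


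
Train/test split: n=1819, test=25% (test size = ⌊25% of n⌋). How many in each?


Test = ⌊1819·25/100⌋ = 454
Train = 1819 - 454 = 1365

Train: 1365, Test: 454


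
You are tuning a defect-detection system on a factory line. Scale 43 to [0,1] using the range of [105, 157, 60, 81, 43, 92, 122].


min=43, max=157
(43-43)/(157-43) = 0/114 = 0.0

0.0


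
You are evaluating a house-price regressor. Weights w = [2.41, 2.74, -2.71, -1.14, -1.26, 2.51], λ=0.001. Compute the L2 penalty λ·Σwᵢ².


‖w‖₂² = (2.41)² + (2.74)² + (-2.71)² + (-1.14)² + (-1.26)² + (2.51)²
     = 5.8081 + 7.5076 + 7.3441 + 1.2996 + 1.5876 + 6.3001
     = 29.8471
λ·‖w‖₂² = 0.001·29.8471 = 0.029847

0.029847


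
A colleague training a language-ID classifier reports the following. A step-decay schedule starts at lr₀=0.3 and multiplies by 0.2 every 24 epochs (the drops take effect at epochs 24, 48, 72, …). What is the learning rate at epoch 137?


n_drops = ⌊137/24⌋ = 5
lr = 0.3·0.2^5 = 0.3·0.00032 = 0.000096

0.000096


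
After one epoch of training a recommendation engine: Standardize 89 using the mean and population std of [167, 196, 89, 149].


μ = 150.25, σ = 39.1368
z = (89 - 150.25)/39.1368 = -1.565

-1.565


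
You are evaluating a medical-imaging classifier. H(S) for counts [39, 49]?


Probabilities: [39/88, 49/88] ≈ [0.4432, 0.5568]
H = -((39/88)·log₂(39/88) + (49/88)·log₂(49/88))
  = 0.9907 bits

0.9907 bits


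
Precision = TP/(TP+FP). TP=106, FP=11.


Precision = TP/(TP+FP)
= 106/(106+11)
= 106/117 = 90.6%

90.6%


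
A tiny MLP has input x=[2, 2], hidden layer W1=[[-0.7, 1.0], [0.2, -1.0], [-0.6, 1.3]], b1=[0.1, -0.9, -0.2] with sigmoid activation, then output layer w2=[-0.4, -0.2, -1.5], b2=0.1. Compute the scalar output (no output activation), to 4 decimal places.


z1[0] = (-0.7)·(2) + (1.0)·(2) + 0.1 = 0.7
z1[1] = (0.2)·(2) + (-1.0)·(2) - 0.9 = -2.5
z1[2] = (-0.6)·(2) + (1.3)·(2) - 0.2 = 1.2
h = sigmoid(z1) = [0.6682, 0.0759, 0.7685]
output = (-0.4)·(0.6682) + (-0.2)·(0.0759) + (-1.5)·(0.7685) + 0.1 = -1.3352

-1.3352


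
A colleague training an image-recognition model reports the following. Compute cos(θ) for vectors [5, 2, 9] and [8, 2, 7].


A·B = 5·8 + 2·2 + 9·7 = 107
‖A‖ = √110 = 10.4881, ‖B‖ = √117 = 10.8167
cos = 107/(√110·√117) = 107/√12870 = 0.9432

0.9432


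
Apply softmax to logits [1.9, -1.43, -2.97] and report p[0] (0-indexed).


Exponentials: e^1.9=6.6859, e^-1.43=0.2393, e^-2.97=0.0513
Sum = 6.9765
Softmax = [0.9583, 0.0343, 0.0074]
p[0] = 6.6859/6.9765 = 0.9583

0.9583


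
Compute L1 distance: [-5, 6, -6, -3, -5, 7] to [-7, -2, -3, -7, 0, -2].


d = |-5+ 7| + |6+ 2| + |-6+ 3| + |-3+ 7| + |-5-0| + |7+ 2|
  = 2 + 8 + 3 + 4 + 5 + 9
  = 31

31


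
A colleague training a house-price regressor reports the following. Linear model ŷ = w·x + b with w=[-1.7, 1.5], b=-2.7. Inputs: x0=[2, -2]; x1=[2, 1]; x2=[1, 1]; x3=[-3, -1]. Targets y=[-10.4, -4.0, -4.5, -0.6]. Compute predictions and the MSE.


ŷ0 = (-1.7)·(2) + (1.5)·(-2) - 2.7 = -9.1
ŷ1 = (-1.7)·(2) + (1.5)·(1) - 2.7 = -4.6
ŷ2 = (-1.7)·(1) + (1.5)·(1) - 2.7 = -2.9
ŷ3 = (-1.7)·(-3) + (1.5)·(-1) - 2.7 = 0.9
errors² = [1.69, 0.36, 2.56, 2.25]
MSE = 6.8600/4 = 1.715

1.715


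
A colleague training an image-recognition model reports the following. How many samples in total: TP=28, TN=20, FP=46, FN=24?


Total = TP + TN + FP + FN
= 28 + 20 + 46 + 24
= 118
(Predicted positive: 74, predicted negative: 44)

118


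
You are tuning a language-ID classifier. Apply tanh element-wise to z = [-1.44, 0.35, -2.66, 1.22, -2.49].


tanh(-1.44) = -0.8937
tanh(0.35) = 0.3364
tanh(-2.66) = -0.9903
tanh(1.22) = 0.8397
tanh(-2.49) = -0.9863
result = [-0.8937, 0.3364, -0.9903, 0.8397, -0.9863]

[-0.8937, 0.3364, -0.9903, 0.8397, -0.9863]


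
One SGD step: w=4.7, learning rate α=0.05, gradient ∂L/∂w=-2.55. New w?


w_new = w - α·∇
= 4.7 - 0.05·-2.55
= 4.7 + 0.1275
= 4.8275

4.8275


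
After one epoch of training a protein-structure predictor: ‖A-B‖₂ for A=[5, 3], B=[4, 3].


d = √((5-4)² + (3-3)²)
  = √(1 + 0)
  = √1 = 1.0

1.0


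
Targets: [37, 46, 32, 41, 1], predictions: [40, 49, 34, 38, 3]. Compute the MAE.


Absolute errors: |37-40|=3, |46-49|=3, |32-34|=2, |41-38|=3, |1-3|=2
Sum = 13
MAE = 13/5 = 13/5

13/5


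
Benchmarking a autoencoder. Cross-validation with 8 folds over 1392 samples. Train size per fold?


Fold size = 1392/8 = 174
Training per fold = 1392 - 174 = 1218

1218


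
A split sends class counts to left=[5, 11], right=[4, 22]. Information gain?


Parent = [9, 33], H_parent = 0.7496
H_left = 0.896 (n=16), H_right = 0.6194 (n=26)
H_children = (16/42)·0.896 + (26/42)·0.6194 = 0.7248
IG = 0.7496 - 0.7248 = 0.0248

0.0248


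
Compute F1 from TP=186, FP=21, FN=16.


Precision = 186/207 = 0.8986
Recall = 186/202 = 0.9208
F1 = 2·P·R/(P+R) = 2·TP/(2·TP+FP+FN) = 372/(372+21+16) = 372/409 = 0.9095

0.9095


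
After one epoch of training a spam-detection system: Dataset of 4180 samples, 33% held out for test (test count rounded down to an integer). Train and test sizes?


Test = ⌊4180·33/100⌋ = 1379
Train = 4180 - 1379 = 2801

Train: 2801, Test: 1379


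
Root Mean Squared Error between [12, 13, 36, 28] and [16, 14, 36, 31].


MSE = 26/4 = 6.5
RMSE = √(26/4) = 2.5495

2.5495


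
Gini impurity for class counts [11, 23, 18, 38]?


Probabilities: [11/90, 23/90, 18/90, 38/90] ≈ [0.1222, 0.2556, 0.2, 0.4222]
Σpᵢ² = (121 + 529 + 324 + 1444)/90² = 2418/8100
Gini = 1 - Σpᵢ² = 1 - 2418/8100 = 0.7015

0.7015


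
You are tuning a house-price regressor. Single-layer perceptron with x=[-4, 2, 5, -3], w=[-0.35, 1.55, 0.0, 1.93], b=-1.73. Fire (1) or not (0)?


z = (-4)·(-0.35) + (2)·(1.55) + (5)·(0.0) + (-3)·(1.93) - 1.73
  = -3.02
step(z) = 0 (z<0)

0


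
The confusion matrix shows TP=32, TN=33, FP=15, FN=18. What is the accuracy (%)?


Accuracy = (TP+TN)/(TP+TN+FP+FN)
= (32+33)/(98)
= 65/98 = 66.33%

66.33%


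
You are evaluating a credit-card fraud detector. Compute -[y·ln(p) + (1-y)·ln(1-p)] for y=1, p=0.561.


BCE = -[y·ln(p) + (1-y)·ln(1-p)]
= -1·ln(0.561) - 0
= -ln(0.561) = 0.578

0.578


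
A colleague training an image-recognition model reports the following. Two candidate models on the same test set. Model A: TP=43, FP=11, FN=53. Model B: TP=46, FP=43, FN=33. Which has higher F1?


Model A: P=43/54=0.7963, R=43/96=0.4479, F1=2PR/(P+R)=2TP/(2TP+FP+FN)=86/150=0.5733
Model B: P=46/89=0.5169, R=46/79=0.5823, F1=2PR/(P+R)=2TP/(2TP+FP+FN)=92/168=0.5476
0.5733 > 0.5476 → Model A

Model A


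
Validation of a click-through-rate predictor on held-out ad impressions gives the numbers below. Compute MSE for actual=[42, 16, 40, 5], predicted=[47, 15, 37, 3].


Squared errors: (42-47)²=25, (16-15)²=1, (40-37)²=9, (5-3)²=4
Sum = 39
MSE = 39/4 = 39/4

39/4


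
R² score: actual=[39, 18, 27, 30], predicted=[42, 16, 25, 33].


ȳ = 28.5
SS_res = Σ(y-ŷ)² = 26
SS_tot = Σ(y-ȳ)² = 225
R² = 1 - SS_res/SS_tot = 1 - 0.1156 = 0.8844

0.8844


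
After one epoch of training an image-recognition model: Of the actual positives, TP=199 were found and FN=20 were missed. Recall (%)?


Recall = TP/(TP+FN)
= 199/(199+20)
= 199/219 = 90.87%

90.87%


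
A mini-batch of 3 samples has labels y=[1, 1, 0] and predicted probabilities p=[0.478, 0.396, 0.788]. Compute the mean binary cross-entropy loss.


L[0] = -ln(0.478) = 0.7381
L[1] = -ln(0.396) = 0.9263
L[2] = -ln(1-0.788) = -ln(0.212) = 1.5512
mean = (0.7381 + 0.9263 + 1.5512)/3 = 1.0719

1.0719


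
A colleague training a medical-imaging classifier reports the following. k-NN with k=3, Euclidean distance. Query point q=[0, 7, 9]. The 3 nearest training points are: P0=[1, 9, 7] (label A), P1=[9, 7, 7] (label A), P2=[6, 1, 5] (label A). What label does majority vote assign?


d(q,P0) = 3.0  (label A)
d(q,P1) = 9.2195  (label A)
d(q,P2) = 9.3808  (label A)
Votes: A=3, B=0
Majority → A

A


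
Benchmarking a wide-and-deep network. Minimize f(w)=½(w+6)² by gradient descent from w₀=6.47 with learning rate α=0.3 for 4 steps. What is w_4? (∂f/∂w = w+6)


step 1: grad = 6.47+6 = 12.47; w = 6.47 - 0.3·(12.47) = 2.729
step 2: grad = 2.729+6 = 8.729; w = 2.729 - 0.3·(8.729) = 0.1103
step 3: grad = 0.1103+6 = 6.1103; w = 0.1103 - 0.3·(6.1103) = -1.72279
step 4: grad = -1.72279+6 = 4.27721; w = -1.72279 - 0.3·(4.27721) = -3.005953

-3.005953


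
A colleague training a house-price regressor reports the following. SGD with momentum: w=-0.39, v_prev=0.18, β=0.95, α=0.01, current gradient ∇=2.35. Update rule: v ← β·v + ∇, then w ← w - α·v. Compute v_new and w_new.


v_new = 0.95·0.18 + 2.35 = 0.171 + 2.35 = 2.521
w_new = -0.39 - 0.01·2.521 = -0.39 - 0.02521 = -0.41521

v_new=2.521, w_new=-0.41521


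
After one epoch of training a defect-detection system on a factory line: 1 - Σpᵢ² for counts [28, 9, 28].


Probabilities: [28/65, 9/65, 28/65] ≈ [0.4308, 0.1385, 0.4308]
Σpᵢ² = (784 + 81 + 784)/65² = 1649/4225
Gini = 1 - Σpᵢ² = 1 - 1649/4225 = 0.6097

0.6097


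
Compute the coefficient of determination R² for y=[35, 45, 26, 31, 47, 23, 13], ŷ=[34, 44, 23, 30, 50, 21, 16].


ȳ = 31.4286
SS_res = Σ(y-ŷ)² = 34
SS_tot = Σ(y-ȳ)² = 879.71
R² = 1 - SS_res/SS_tot = 1 - 0.0386 = 0.9614

0.9614


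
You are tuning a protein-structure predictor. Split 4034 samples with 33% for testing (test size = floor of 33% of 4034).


Test = ⌊4034·33/100⌋ = 1331
Train = 4034 - 1331 = 2703

Train: 2703, Test: 1331


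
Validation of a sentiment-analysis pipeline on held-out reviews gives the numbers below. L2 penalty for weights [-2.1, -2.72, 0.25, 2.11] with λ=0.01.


‖w‖₂² = (-2.1)² + (-2.72)² + (0.25)² + (2.11)²
     = 4.41 + 7.3984 + 0.0625 + 4.4521
     = 16.323
λ·‖w‖₂² = 0.01·16.323 = 0.16323

0.16323


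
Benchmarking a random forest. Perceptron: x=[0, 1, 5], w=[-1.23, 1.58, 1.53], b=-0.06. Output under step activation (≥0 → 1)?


z = (0)·(-1.23) + (1)·(1.58) + (5)·(1.53) - 0.06
  = 9.17
step(z) = 1 (z≥0)

1


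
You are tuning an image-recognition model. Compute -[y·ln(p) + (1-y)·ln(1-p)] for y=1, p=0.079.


BCE = -[y·ln(p) + (1-y)·ln(1-p)]
= -1·ln(0.079) - 0
= -ln(0.079) = 2.5383

2.5383


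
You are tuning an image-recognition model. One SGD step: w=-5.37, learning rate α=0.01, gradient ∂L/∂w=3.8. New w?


w_new = w - α·∇
= -5.37 - 0.01·3.8
= -5.37 - 0.038
= -5.408

-5.408


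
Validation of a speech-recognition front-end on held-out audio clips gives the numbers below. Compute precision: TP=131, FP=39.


Precision = TP/(TP+FP)
= 131/(131+39)
= 131/170 = 77.06%

77.06%


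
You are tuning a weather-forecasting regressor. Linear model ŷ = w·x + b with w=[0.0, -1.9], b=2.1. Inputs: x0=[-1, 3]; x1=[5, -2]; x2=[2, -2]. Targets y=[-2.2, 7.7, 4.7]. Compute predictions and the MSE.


ŷ0 = (0.0)·(-1) + (-1.9)·(3) + 2.1 = -3.6
ŷ1 = (0.0)·(5) + (-1.9)·(-2) + 2.1 = 5.9
ŷ2 = (0.0)·(2) + (-1.9)·(-2) + 2.1 = 5.9
errors² = [1.96, 3.24, 1.44]
MSE = 6.6400/3 = 2.2133

2.2133


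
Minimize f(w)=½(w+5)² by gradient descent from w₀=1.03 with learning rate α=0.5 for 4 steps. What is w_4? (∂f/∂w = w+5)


step 1: grad = 1.03+5 = 6.03; w = 1.03 - 0.5·(6.03) = -1.985
step 2: grad = -1.985+5 = 3.015; w = -1.985 - 0.5·(3.015) = -3.4925
step 3: grad = -3.4925+5 = 1.5075; w = -3.4925 - 0.5·(1.5075) = -4.24625
step 4: grad = -4.24625+5 = 0.75375; w = -4.24625 - 0.5·(0.75375) = -4.623125

-4.623125


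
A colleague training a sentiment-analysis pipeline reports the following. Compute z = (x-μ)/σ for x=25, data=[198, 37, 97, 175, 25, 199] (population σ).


μ = 121.8333, σ = 72.77
z = (25 - 121.8333)/72.77 = -1.3307

-1.3307


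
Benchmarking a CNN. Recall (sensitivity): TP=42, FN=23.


Recall = TP/(TP+FN)
= 42/(42+23)
= 42/65 = 64.62%

64.62%


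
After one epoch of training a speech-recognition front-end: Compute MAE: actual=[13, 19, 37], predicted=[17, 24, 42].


Absolute errors: |13-17|=4, |19-24|=5, |37-42|=5
Sum = 14
MAE = 14/3 = 14/3

14/3


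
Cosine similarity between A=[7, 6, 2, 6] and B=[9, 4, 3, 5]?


A·B = 7·9 + 6·4 + 2·3 + 6·5 = 123
‖A‖ = √125 = 11.1803, ‖B‖ = √131 = 11.4455
cos = 123/(√125·√131) = 123/√16375 = 0.9612

0.9612


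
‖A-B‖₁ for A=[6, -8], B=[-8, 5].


d = |6+ 8| + |-8-5|
  = 14 + 13
  = 27

27


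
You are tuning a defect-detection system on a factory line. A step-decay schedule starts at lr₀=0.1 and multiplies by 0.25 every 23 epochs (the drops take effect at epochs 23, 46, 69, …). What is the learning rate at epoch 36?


n_drops = ⌊36/23⌋ = 1
lr = 0.1·0.25^1 = 0.1·0.25 = 0.025

0.025


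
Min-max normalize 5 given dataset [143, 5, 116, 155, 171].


min=5, max=171
(5-5)/(171-5) = 0/166 = 0.0

0.0


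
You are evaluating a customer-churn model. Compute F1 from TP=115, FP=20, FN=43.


Precision = 115/135 = 0.8519
Recall = 115/158 = 0.7278
F1 = 2·P·R/(P+R) = 2·TP/(2·TP+FP+FN) = 230/(230+20+43) = 230/293 = 0.785

0.785


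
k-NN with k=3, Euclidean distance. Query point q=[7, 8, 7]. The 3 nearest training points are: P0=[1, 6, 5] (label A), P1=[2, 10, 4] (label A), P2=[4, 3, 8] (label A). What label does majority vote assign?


d(q,P0) = 6.6332  (label A)
d(q,P1) = 6.1644  (label A)
d(q,P2) = 5.9161  (label A)
Votes: A=3, B=0
Majority → A

A


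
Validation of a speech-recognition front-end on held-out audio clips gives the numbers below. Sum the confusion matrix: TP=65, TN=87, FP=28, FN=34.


Total = TP + TN + FP + FN
= 65 + 87 + 28 + 34
= 214
(Predicted positive: 93, predicted negative: 121)

214


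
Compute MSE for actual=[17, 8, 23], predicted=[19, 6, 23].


Squared errors: (17-19)²=4, (8-6)²=4, (23-23)²=0
Sum = 8
MSE = 8/3 = 8/3

8/3


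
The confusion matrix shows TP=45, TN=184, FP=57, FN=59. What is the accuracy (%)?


Accuracy = (TP+TN)/(TP+TN+FP+FN)
= (45+184)/(345)
= 229/345 = 66.38%

66.38%


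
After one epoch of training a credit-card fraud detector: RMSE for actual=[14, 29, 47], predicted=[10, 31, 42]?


MSE = 45/3 = 15
RMSE = √(45/3) = 3.873

3.873


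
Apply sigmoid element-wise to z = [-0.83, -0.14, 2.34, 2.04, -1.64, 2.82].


σ(-0.83) = 1/(1+e^0.83) = 0.3036
σ(-0.14) = 1/(1+e^0.14) = 0.4651
σ(2.34) = 1/(1+e^-2.34) = 0.9121
σ(2.04) = 1/(1+e^-2.04) = 0.8849
σ(-1.64) = 1/(1+e^1.64) = 0.1625
σ(2.82) = 1/(1+e^-2.82) = 0.9437
result = [0.3036, 0.4651, 0.9121, 0.8849, 0.1625, 0.9437]

[0.3036, 0.4651, 0.9121, 0.8849, 0.1625, 0.9437]


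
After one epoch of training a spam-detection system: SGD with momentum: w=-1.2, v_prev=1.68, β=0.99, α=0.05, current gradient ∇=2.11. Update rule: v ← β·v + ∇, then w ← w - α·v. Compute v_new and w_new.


v_new = 0.99·1.68 + 2.11 = 1.6632 + 2.11 = 3.7732
w_new = -1.2 - 0.05·3.7732 = -1.2 - 0.18866 = -1.38866

v_new=3.7732, w_new=-1.38866


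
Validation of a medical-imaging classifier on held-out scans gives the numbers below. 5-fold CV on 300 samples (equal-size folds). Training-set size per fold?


Fold size = 300/5 = 60
Training per fold = 300 - 60 = 240

240


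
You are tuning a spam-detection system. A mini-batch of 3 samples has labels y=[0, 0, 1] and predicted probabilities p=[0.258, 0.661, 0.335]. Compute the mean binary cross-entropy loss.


L[0] = -ln(1-0.258) = -ln(0.742) = 0.2984
L[1] = -ln(1-0.661) = -ln(0.339) = 1.0818
L[2] = -ln(0.335) = 1.0936
mean = (0.2984 + 1.0818 + 1.0936)/3 = 0.8246

0.8246


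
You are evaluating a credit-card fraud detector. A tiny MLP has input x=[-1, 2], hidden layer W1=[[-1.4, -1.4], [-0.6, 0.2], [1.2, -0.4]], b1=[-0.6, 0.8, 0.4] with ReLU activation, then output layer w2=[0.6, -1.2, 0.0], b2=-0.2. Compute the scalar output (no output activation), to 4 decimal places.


z1[0] = (-1.4)·(-1) + (-1.4)·(2) - 0.6 = -2.0
z1[1] = (-0.6)·(-1) + (0.2)·(2) + 0.8 = 1.8
z1[2] = (1.2)·(-1) + (-0.4)·(2) + 0.4 = -1.6
h = ReLU(z1) = [0.0, 1.8, 0.0]
output = (0.6)·(0.0) + (-1.2)·(1.8) + (0.0)·(0.0) - 0.2 = -2.36

-2.36


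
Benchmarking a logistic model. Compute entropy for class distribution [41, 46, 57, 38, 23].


Probabilities: [41/205, 46/205, 57/205, 38/205, 23/205] ≈ [0.2, 0.2244, 0.278, 0.1854, 0.1122]
H = -((41/205)·log₂(41/205) + (46/205)·log₂(46/205) + (57/205)·log₂(57/205) + (38/205)·log₂(38/205) + (23/205)·log₂(23/205))
  = 2.2664 bits

2.2664 bits


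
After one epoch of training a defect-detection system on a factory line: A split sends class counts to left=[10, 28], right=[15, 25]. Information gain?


Parent = [25, 53], H_parent = 0.9049
H_left = 0.8315 (n=38), H_right = 0.9544 (n=40)
H_children = (38/78)·0.8315 + (40/78)·0.9544 = 0.8945
IG = 0.9049 - 0.8945 = 0.0104

0.0104


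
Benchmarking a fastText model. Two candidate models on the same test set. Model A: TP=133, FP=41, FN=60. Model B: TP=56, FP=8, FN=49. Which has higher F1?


Model A: P=133/174=0.7644, R=133/193=0.6891, F1=2PR/(P+R)=2TP/(2TP+FP+FN)=266/367=0.7248
Model B: P=56/64=0.875, R=56/105=0.5333, F1=2PR/(P+R)=2TP/(2TP+FP+FN)=112/169=0.6627
0.7248 > 0.6627 → Model A

Model A


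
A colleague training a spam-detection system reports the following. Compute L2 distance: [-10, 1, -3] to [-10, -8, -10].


d = √((-10+ 10)² + (1+ 8)² + (-3+ 10)²)
  = √(0 + 81 + 49)
  = √130 = 11.4018

11.4018


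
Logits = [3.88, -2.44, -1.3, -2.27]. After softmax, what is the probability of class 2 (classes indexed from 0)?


Exponentials: e^3.88=48.4242, e^-2.44=0.0872, e^-1.3=0.2725, e^-2.27=0.1033
Sum = 48.8872
Softmax = [0.9905, 0.0018, 0.0056, 0.0021]
p[2] = 0.2725/48.8872 = 0.0056

0.0056


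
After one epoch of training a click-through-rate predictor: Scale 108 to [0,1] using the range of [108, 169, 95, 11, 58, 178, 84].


min=11, max=178
(108-11)/(178-11) = 97/167 = 0.5808

0.5808


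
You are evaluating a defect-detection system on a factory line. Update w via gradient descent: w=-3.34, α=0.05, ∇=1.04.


w_new = w - α·∇
= -3.34 - 0.05·1.04
= -3.34 - 0.052
= -3.392

-3.392


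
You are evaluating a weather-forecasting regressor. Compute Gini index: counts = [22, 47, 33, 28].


Probabilities: [22/130, 47/130, 33/130, 28/130] ≈ [0.1692, 0.3615, 0.2538, 0.2154]
Σpᵢ² = (484 + 2209 + 1089 + 784)/130² = 4566/16900
Gini = 1 - Σpᵢ² = 1 - 4566/16900 = 0.7298

0.7298


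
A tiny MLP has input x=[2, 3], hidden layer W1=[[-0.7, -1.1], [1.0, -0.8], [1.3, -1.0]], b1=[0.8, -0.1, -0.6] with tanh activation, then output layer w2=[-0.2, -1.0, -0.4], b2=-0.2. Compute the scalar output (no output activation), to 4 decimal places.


z1[0] = (-0.7)·(2) + (-1.1)·(3) + 0.8 = -3.9
z1[1] = (1.0)·(2) + (-0.8)·(3) - 0.1 = -0.5
z1[2] = (1.3)·(2) + (-1.0)·(3) - 0.6 = -1.0
h = tanh(z1) = [-0.9992, -0.4621, -0.7616]
output = (-0.2)·(-0.9992) + (-1.0)·(-0.4621) + (-0.4)·(-0.7616) - 0.2 = 0.7666

0.7666


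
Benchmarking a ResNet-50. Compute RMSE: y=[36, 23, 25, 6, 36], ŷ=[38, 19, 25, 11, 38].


MSE = 49/5 = 9.8
RMSE = √(49/5) = 3.1305

3.1305


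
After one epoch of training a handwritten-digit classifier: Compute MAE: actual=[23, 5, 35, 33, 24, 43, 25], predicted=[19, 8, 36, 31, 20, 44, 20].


Absolute errors: |23-19|=4, |5-8|=3, |35-36|=1, |33-31|=2, |24-20|=4, |43-44|=1, |25-20|=5
Sum = 20
MAE = 20/7 = 20/7

20/7


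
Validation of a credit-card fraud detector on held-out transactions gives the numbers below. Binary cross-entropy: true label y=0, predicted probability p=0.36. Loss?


BCE = -[y·ln(p) + (1-y)·ln(1-p)]
= -0 - 1·ln(1-0.36)
= -ln(0.64) = 0.4463

0.4463


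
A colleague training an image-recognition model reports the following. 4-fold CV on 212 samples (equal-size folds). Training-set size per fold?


Fold size = 212/4 = 53
Training per fold = 212 - 53 = 159

159


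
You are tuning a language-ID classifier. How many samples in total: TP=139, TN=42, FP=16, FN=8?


Total = TP + TN + FP + FN
= 139 + 42 + 16 + 8
= 205
(Predicted positive: 155, predicted negative: 50)

205


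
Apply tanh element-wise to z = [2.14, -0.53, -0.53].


tanh(2.14) = 0.9727
tanh(-0.53) = -0.4854
tanh(-0.53) = -0.4854
result = [0.9727, -0.4854, -0.4854]

[0.9727, -0.4854, -0.4854]


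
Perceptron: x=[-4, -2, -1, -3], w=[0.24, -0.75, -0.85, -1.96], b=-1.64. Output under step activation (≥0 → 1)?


z = (-4)·(0.24) + (-2)·(-0.75) + (-1)·(-0.85) + (-3)·(-1.96) - 1.64
  = 5.63
step(z) = 1 (z≥0)

1


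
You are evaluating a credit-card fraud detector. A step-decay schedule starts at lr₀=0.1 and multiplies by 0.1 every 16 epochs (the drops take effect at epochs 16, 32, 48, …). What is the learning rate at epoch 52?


n_drops = ⌊52/16⌋ = 3
lr = 0.1·0.1^3 = 0.1·0.001 = 0.0001

0.0001


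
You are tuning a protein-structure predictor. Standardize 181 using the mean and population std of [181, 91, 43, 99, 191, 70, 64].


μ = 105.5714, σ = 53.6546
z = (181 - 105.5714)/53.6546 = 1.4058

1.4058


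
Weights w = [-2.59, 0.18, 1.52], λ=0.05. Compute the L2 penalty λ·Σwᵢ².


‖w‖₂² = (-2.59)² + (0.18)² + (1.52)²
     = 6.7081 + 0.0324 + 2.3104
     = 9.0509
λ·‖w‖₂² = 0.05·9.0509 = 0.452545

0.452545


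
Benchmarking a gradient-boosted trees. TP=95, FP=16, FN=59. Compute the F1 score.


Precision = 95/111 = 0.8559
Recall = 95/154 = 0.6169
F1 = 2·P·R/(P+R) = 2·TP/(2·TP+FP+FN) = 190/(190+16+59) = 190/265 = 0.717

0.717


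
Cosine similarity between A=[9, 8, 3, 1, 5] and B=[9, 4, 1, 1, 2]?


A·B = 9·9 + 8·4 + 3·1 + 1·1 + 5·2 = 127
‖A‖ = √180 = 13.4164, ‖B‖ = √103 = 10.1489
cos = 127/(√180·√103) = 127/√18540 = 0.9327

0.9327


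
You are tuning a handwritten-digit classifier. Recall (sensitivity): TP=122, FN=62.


Recall = TP/(TP+FN)
= 122/(122+62)
= 122/184 = 66.3%

66.3%


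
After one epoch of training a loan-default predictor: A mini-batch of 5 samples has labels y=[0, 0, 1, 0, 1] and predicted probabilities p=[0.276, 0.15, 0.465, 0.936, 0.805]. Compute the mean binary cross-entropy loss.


L[0] = -ln(1-0.276) = -ln(0.724) = 0.323
L[1] = -ln(1-0.15) = -ln(0.85) = 0.1625
L[2] = -ln(0.465) = 0.7657
L[3] = -ln(1-0.936) = -ln(0.064) = 2.7489
L[4] = -ln(0.805) = 0.2169
mean = (0.323 + 0.1625 + 0.7657 + 2.7489 + 0.2169)/5 = 0.8434

0.8434


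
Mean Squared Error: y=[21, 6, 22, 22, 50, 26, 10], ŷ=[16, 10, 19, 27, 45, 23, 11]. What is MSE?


Squared errors: (21-16)²=25, (6-10)²=16, (22-19)²=9, (22-27)²=25, (50-45)²=25, (26-23)²=9, (10-11)²=1
Sum = 110
MSE = 110/7 = 110/7

110/7


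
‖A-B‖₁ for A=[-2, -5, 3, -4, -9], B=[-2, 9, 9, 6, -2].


d = |-2+ 2| + |-5-9| + |3-9| + |-4-6| + |-9+ 2|
  = 0 + 14 + 6 + 10 + 7
  = 37

37


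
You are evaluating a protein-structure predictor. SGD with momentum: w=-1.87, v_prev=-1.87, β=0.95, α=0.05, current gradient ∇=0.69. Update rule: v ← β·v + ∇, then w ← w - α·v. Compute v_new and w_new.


v_new = 0.95·-1.87 + 0.69 = -1.7765 + 0.69 = -1.0865
w_new = -1.87 - 0.05·-1.0865 = -1.87 + 0.054325 = -1.815675

v_new=-1.0865, w_new=-1.815675


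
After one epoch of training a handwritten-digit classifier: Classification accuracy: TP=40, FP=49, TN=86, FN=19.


Accuracy = (TP+TN)/(TP+TN+FP+FN)
= (40+86)/(194)
= 126/194 = 64.95%

64.95%


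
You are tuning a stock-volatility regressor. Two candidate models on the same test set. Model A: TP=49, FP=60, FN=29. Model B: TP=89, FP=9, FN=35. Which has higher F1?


Model A: P=49/109=0.4495, R=49/78=0.6282, F1=2PR/(P+R)=2TP/(2TP+FP+FN)=98/187=0.5241
Model B: P=89/98=0.9082, R=89/124=0.7177, F1=2PR/(P+R)=2TP/(2TP+FP+FN)=178/222=0.8018
0.5241 < 0.8018 → Model B

Model B


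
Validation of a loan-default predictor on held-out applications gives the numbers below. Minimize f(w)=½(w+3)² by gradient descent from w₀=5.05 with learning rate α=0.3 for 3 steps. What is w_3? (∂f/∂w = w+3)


step 1: grad = 5.05+3 = 8.05; w = 5.05 - 0.3·(8.05) = 2.635
step 2: grad = 2.635+3 = 5.635; w = 2.635 - 0.3·(5.635) = 0.9445
step 3: grad = 0.9445+3 = 3.9445; w = 0.9445 - 0.3·(3.9445) = -0.23885

-0.23885


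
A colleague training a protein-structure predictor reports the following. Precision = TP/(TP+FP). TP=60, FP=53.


Precision = TP/(TP+FP)
= 60/(60+53)
= 60/113 = 53.1%

53.1%


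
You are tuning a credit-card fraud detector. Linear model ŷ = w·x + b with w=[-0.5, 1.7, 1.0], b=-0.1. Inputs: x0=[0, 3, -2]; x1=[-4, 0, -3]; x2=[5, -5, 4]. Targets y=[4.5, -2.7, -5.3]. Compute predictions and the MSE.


ŷ0 = (-0.5)·(0) + (1.7)·(3) + (1.0)·(-2) - 0.1 = 3.0
ŷ1 = (-0.5)·(-4) + (1.7)·(0) + (1.0)·(-3) - 0.1 = -1.1
ŷ2 = (-0.5)·(5) + (1.7)·(-5) + (1.0)·(4) - 0.1 = -7.1
errors² = [2.25, 2.56, 3.24]
MSE = 8.0500/3 = 2.6833

2.6833


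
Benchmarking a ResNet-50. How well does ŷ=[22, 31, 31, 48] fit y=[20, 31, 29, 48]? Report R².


ȳ = 32
SS_res = Σ(y-ŷ)² = 8
SS_tot = Σ(y-ȳ)² = 410
R² = 1 - SS_res/SS_tot = 1 - 0.0195 = 0.9805

0.9805


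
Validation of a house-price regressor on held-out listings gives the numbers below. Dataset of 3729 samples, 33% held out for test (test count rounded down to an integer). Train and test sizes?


Test = ⌊3729·33/100⌋ = 1230
Train = 3729 - 1230 = 2499

Train: 2499, Test: 1230


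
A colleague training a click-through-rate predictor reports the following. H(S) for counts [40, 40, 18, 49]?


Probabilities: [40/147, 40/147, 18/147, 49/147] ≈ [0.2721, 0.2721, 0.1224, 0.3333]
H = -((40/147)·log₂(40/147) + (40/147)·log₂(40/147) + (18/147)·log₂(18/147) + (49/147)·log₂(49/147))
  = 1.9212 bits

1.9212 bits


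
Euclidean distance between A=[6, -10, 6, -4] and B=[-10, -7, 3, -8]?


d = √((6+ 10)² + (-10+ 7)² + (6-3)² + (-4+ 8)²)
  = √(256 + 9 + 9 + 16)
  = √290 = 17.0294

17.0294


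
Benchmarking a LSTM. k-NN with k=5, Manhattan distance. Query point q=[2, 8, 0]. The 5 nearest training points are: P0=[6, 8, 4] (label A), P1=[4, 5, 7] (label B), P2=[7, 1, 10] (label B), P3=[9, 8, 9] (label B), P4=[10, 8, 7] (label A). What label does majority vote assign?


d(q,P0) = 8  (label A)
d(q,P1) = 12  (label B)
d(q,P2) = 22  (label B)
d(q,P3) = 16  (label B)
d(q,P4) = 15  (label A)
Votes: A=2, B=3
Majority → B

B


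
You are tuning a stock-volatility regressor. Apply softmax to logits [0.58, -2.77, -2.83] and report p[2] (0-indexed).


Exponentials: e^0.58=1.786, e^-2.77=0.0627, e^-2.83=0.059
Sum = 1.9077
Softmax = [0.9362, 0.0328, 0.0309]
p[2] = 0.059/1.9077 = 0.0309

0.0309


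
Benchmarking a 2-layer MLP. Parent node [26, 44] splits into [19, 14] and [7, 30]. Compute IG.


Parent = [26, 44], H_parent = 0.9518
H_left = 0.9834 (n=33), H_right = 0.6998 (n=37)
H_children = (33/70)·0.9834 + (37/70)·0.6998 = 0.8335
IG = 0.9518 - 0.8335 = 0.1183

0.1183


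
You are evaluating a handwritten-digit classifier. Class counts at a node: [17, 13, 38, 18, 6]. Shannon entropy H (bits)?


Probabilities: [17/92, 13/92, 38/92, 18/92, 6/92] ≈ [0.1848, 0.1413, 0.413, 0.1957, 0.0652]
H = -((17/92)·log₂(17/92) + (13/92)·log₂(13/92) + (38/92)·log₂(38/92) + (18/92)·log₂(18/92) + (6/92)·log₂(6/92))
  = 2.0933 bits

2.0933 bits


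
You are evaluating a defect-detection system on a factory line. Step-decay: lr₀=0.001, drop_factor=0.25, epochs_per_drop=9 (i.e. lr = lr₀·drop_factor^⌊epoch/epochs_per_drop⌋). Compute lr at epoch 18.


n_drops = ⌊18/9⌋ = 2
lr = 0.001·0.25^2 = 0.001·0.0625 = 0.0000625

0.0000625


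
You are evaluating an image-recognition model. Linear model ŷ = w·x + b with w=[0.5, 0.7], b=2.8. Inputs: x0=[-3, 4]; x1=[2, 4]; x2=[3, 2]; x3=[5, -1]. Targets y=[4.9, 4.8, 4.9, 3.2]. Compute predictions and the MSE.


ŷ0 = (0.5)·(-3) + (0.7)·(4) + 2.8 = 4.1
ŷ1 = (0.5)·(2) + (0.7)·(4) + 2.8 = 6.6
ŷ2 = (0.5)·(3) + (0.7)·(2) + 2.8 = 5.7
ŷ3 = (0.5)·(5) + (0.7)·(-1) + 2.8 = 4.6
errors² = [0.64, 3.24, 0.64, 1.96]
MSE = 6.4800/4 = 1.62

1.62


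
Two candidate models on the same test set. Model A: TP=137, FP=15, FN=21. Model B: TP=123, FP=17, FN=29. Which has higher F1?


Model A: P=137/152=0.9013, R=137/158=0.8671, F1=2PR/(P+R)=2TP/(2TP+FP+FN)=274/310=0.8839
Model B: P=123/140=0.8786, R=123/152=0.8092, F1=2PR/(P+R)=2TP/(2TP+FP+FN)=246/292=0.8425
0.8839 > 0.8425 → Model A

Model A


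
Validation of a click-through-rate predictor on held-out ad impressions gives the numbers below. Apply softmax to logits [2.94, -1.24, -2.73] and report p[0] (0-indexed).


Exponentials: e^2.94=18.9158, e^-1.24=0.2894, e^-2.73=0.0652
Sum = 19.2704
Softmax = [0.9816, 0.015, 0.0034]
p[0] = 18.9158/19.2704 = 0.9816

0.9816


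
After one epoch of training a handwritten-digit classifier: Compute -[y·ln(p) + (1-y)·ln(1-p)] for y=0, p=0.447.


BCE = -[y·ln(p) + (1-y)·ln(1-p)]
= -0 - 1·ln(1-0.447)
= -ln(0.553) = 0.5924

0.5924


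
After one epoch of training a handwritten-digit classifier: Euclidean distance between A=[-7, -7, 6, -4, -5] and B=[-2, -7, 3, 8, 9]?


d = √((-7+ 2)² + (-7+ 7)² + (6-3)² + (-4-8)² + (-5-9)²)
  = √(25 + 0 + 9 + 144 + 196)
  = √374 = 19.3391

19.3391


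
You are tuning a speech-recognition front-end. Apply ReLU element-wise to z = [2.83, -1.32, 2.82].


ReLU(2.83) = max(0, 2.83) = 2.83
ReLU(-1.32) = max(0, -1.32) = 0.0
ReLU(2.82) = max(0, 2.82) = 2.82
result = [2.83, 0.0, 2.82]

[2.83, 0.0, 2.82]


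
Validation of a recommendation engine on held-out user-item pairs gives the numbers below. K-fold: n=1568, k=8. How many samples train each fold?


Fold size = 1568/8 = 196
Training per fold = 1568 - 196 = 1372

1372


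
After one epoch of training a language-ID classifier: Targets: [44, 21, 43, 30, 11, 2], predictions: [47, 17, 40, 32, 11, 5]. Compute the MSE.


Squared errors: (44-47)²=9, (21-17)²=16, (43-40)²=9, (30-32)²=4, (11-11)²=0, (2-5)²=9
Sum = 47
MSE = 47/6 = 47/6

47/6


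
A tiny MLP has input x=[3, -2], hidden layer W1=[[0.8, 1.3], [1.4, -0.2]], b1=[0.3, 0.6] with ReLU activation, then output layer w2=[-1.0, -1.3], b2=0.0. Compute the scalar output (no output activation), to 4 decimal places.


z1[0] = (0.8)·(3) + (1.3)·(-2) + 0.3 = 0.1
z1[1] = (1.4)·(3) + (-0.2)·(-2) + 0.6 = 5.2
h = ReLU(z1) = [0.1, 5.2]
output = (-1.0)·(0.1) + (-1.3)·(5.2) + 0.0 = -6.86

-6.86


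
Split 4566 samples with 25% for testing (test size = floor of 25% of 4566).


Test = ⌊4566·25/100⌋ = 1141
Train = 4566 - 1141 = 3425

Train: 3425, Test: 1141


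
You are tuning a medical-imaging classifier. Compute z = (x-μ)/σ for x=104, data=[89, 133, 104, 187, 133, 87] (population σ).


μ = 122.1667, σ = 34.4113
z = (104 - 122.1667)/34.4113 = -0.5279

-0.5279


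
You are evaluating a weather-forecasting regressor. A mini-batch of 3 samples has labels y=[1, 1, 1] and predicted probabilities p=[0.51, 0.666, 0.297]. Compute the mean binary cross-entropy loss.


L[0] = -ln(0.51) = 0.6733
L[1] = -ln(0.666) = 0.4065
L[2] = -ln(0.297) = 1.214
mean = (0.6733 + 0.4065 + 1.214)/3 = 0.7646

0.7646


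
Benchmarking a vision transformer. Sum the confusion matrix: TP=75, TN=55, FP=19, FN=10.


Total = TP + TN + FP + FN
= 75 + 55 + 19 + 10
= 159
(Predicted positive: 94, predicted negative: 65)

159


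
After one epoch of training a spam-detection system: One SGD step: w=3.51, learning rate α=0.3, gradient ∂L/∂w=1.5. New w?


w_new = w - α·∇
= 3.51 - 0.3·1.5
= 3.51 - 0.45
= 3.06

3.06


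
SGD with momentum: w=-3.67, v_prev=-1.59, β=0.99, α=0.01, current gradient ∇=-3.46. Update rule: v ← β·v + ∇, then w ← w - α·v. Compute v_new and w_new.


v_new = 0.99·-1.59 - 3.46 = -1.5741 - 3.46 = -5.0341
w_new = -3.67 - 0.01·-5.0341 = -3.67 + 0.050341 = -3.619659

v_new=-5.0341, w_new=-3.619659


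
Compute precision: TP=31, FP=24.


Precision = TP/(TP+FP)
= 31/(31+24)
= 31/55 = 56.36%

56.36%


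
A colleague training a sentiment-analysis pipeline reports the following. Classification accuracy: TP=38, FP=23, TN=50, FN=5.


Accuracy = (TP+TN)/(TP+TN+FP+FN)
= (38+50)/(116)
= 88/116 = 75.86%

75.86%


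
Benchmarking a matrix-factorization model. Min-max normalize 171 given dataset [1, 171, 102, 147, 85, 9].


min=1, max=171
(171-1)/(171-1) = 170/170 = 1.0

1.0


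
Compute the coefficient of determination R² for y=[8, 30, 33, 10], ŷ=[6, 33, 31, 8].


ȳ = 20.25
SS_res = Σ(y-ŷ)² = 21
SS_tot = Σ(y-ȳ)² = 512.75
R² = 1 - SS_res/SS_tot = 1 - 0.041 = 0.959

0.959


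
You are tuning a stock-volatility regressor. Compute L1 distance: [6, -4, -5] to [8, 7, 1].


d = |6-8| + |-4-7| + |-5-1|
  = 2 + 11 + 6
  = 19

19


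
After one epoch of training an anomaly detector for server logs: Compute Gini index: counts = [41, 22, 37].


Probabilities: [41/100, 22/100, 37/100] ≈ [0.41, 0.22, 0.37]
Σpᵢ² = (1681 + 484 + 1369)/100² = 3534/10000
Gini = 1 - Σpᵢ² = 1 - 3534/10000 = 0.6466

0.6466


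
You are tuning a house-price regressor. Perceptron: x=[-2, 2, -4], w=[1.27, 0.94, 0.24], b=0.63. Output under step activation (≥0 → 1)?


z = (-2)·(1.27) + (2)·(0.94) + (-4)·(0.24) + 0.63
  = -0.99
step(z) = 0 (z<0)

0


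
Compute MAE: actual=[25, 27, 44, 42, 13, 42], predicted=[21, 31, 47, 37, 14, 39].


Absolute errors: |25-21|=4, |27-31|=4, |44-47|=3, |42-37|=5, |13-14|=1, |42-39|=3
Sum = 20
MAE = 20/6 = 10/3

10/3


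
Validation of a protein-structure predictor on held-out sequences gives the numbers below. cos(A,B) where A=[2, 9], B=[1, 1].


A·B = 2·1 + 9·1 = 11
‖A‖ = √85 = 9.2195, ‖B‖ = √2 = 1.4142
cos = 11/(√85·√2) = 11/√170 = 0.8437

0.8437


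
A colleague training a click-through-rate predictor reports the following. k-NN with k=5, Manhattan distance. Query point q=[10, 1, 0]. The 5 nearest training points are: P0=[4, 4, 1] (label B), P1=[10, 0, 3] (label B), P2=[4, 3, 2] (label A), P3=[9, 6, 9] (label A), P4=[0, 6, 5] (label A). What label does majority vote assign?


d(q,P0) = 10  (label B)
d(q,P1) = 4  (label B)
d(q,P2) = 10  (label A)
d(q,P3) = 15  (label A)
d(q,P4) = 20  (label A)
Votes: A=3, B=2
Majority → A

A


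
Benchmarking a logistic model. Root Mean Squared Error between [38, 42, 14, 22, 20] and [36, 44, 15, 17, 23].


MSE = 43/5 = 8.6
RMSE = √(43/5) = 2.9326

2.9326


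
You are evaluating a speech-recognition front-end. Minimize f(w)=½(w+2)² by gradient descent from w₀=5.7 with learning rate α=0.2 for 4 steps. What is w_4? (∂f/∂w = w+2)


step 1: grad = 5.7+2 = 7.7; w = 5.7 - 0.2·(7.7) = 4.16
step 2: grad = 4.16+2 = 6.16; w = 4.16 - 0.2·(6.16) = 2.928
step 3: grad = 2.928+2 = 4.928; w = 2.928 - 0.2·(4.928) = 1.9424
step 4: grad = 1.9424+2 = 3.9424; w = 1.9424 - 0.2·(3.9424) = 1.15392

1.15392


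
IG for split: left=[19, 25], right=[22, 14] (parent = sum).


Parent = [41, 39], H_parent = 0.9995
H_left = 0.9865 (n=44), H_right = 0.9641 (n=36)
H_children = (44/80)·0.9865 + (36/80)·0.9641 = 0.9764
IG = 0.9995 - 0.9764 = 0.0231

0.0231


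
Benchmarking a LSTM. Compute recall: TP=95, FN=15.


Recall = TP/(TP+FN)
= 95/(95+15)
= 95/110 = 86.36%

86.36%


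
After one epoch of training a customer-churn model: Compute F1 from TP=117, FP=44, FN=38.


Precision = 117/161 = 0.7267
Recall = 117/155 = 0.7548
F1 = 2·P·R/(P+R) = 2·TP/(2·TP+FP+FN) = 234/(234+44+38) = 234/316 = 0.7405

0.7405


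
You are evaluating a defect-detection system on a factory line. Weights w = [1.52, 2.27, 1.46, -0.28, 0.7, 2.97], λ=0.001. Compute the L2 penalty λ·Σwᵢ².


‖w‖₂² = (1.52)² + (2.27)² + (1.46)² + (-0.28)² + (0.7)² + (2.97)²
     = 2.3104 + 5.1529 + 2.1316 + 0.0784 + 0.49 + 8.8209
     = 18.9842
λ·‖w‖₂² = 0.001·18.9842 = 0.018984

0.018984


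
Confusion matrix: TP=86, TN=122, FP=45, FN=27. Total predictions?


Total = TP + TN + FP + FN
= 86 + 122 + 45 + 27
= 280
(Predicted positive: 131, predicted negative: 149)

280


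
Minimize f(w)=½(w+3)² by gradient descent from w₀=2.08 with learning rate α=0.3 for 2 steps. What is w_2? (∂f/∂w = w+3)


step 1: grad = 2.08+3 = 5.08; w = 2.08 - 0.3·(5.08) = 0.556
step 2: grad = 0.556+3 = 3.556; w = 0.556 - 0.3·(3.556) = -0.5108

-0.5108


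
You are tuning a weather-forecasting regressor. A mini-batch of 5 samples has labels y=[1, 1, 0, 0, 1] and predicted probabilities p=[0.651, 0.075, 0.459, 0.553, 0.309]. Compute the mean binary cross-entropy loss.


L[0] = -ln(0.651) = 0.4292
L[1] = -ln(0.075) = 2.5903
L[2] = -ln(1-0.459) = -ln(0.541) = 0.6143
L[3] = -ln(1-0.553) = -ln(0.447) = 0.8052
L[4] = -ln(0.309) = 1.1744
mean = (0.4292 + 2.5903 + 0.6143 + 0.8052 + 1.1744)/5 = 1.1227

1.1227
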